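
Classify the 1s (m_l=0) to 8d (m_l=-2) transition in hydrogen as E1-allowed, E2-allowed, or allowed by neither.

Δl = 2 − 0 = +2; l_i + l_f = 2.
Δm_l = -2.
E1 (Δl = ±1, |Δm_l| ≤ 1): not satisfied.
E2 (Δl = 0,±2, l_i+l_f ≥ 2, |Δm_l| ≤ 2): satisfied.

E2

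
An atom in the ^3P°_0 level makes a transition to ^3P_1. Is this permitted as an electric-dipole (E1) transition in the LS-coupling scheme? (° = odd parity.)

allowed

Reading off the term symbols: S 1→1, L 1→1, J 0→1, parity odd→even.
Parity must change: odd → even — ✓.
ΔS = 0: S: 1 → 1 — ✓.
ΔL = 0, ±1 (not L=0↔0): L: 1 → 1, ΔL = +0 — ✓.
ΔJ = 0, ±1 (not J=0↔0): J: 0 → 1, ΔJ = +1 — ✓.
All four E1 rules are satisfied.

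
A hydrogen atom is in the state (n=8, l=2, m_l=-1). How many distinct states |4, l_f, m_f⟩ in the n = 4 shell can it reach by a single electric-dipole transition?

5

E1 requires Δl = ±1, so l_f ∈ {1, 3}; with 0 ≤ l_f ≤ n_f−1 = 3, the allowed l_f values are {1, 3}.
For l_f = 1: m_f ∈ {m_i−1, m_i, m_i+1} ∩ [−1, 1] = {-1, 0} → 2 states.
For l_f = 3: m_f ∈ {m_i−1, m_i, m_i+1} ∩ [−3, 3] = {-2, -1, 0} → 3 states.
Total: 5.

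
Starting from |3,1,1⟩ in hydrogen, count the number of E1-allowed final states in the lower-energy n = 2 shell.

E1 requires Δl = ±1, so l_f ∈ {0, 2}; with 0 ≤ l_f ≤ n_f−1 = 1, the allowed l_f values are {0}.
For l_f = 0: m_f ∈ {m_i−1, m_i, m_i+1} ∩ [−0, 0] = {0} → 1 state.
Total: 1.

1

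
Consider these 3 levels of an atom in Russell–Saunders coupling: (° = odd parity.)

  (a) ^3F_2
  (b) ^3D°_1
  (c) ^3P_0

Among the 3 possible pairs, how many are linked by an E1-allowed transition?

2

(a)–(b): allowed.
(a)–(c): forbidden (parity, ΔL, ΔJ).
(b)–(c): allowed.
Allowed pairs: 2 of 3.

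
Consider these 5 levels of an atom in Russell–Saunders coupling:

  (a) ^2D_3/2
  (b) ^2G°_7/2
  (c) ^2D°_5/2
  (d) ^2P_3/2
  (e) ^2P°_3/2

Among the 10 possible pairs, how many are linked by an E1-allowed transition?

4

(a)–(b): forbidden (ΔL, ΔJ).
(a)–(c): allowed.
(a)–(d): forbidden (parity).
(a)–(e): allowed.
(b)–(c): forbidden (parity, ΔL).
(b)–(d): forbidden (ΔL, ΔJ).
(b)–(e): forbidden (parity, ΔL, ΔJ).
(c)–(d): allowed.
(c)–(e): forbidden (parity).
(d)–(e): allowed.
Allowed pairs: 4 of 10.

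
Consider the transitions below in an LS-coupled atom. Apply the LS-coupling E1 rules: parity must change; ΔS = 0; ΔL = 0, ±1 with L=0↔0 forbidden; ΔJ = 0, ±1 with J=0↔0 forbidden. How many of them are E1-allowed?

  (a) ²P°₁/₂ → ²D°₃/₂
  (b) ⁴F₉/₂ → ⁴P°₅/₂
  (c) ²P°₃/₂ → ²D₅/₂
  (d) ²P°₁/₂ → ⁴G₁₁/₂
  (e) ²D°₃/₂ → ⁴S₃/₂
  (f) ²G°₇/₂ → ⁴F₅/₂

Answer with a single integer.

1

(a) forbidden (parity fails)
(b) forbidden (ΔL, ΔJ fail)
(c) allowed
(d) forbidden (ΔS, ΔL, ΔJ fail)
(e) forbidden (ΔS, ΔL fail)
(f) forbidden (ΔS fails)
Total allowed: 1 of 6.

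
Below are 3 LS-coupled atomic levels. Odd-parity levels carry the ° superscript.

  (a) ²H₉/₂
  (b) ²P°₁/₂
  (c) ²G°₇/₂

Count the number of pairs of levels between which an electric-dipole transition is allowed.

1

(a)–(b): forbidden (ΔL, ΔJ).
(a)–(c): allowed.
(b)–(c): forbidden (parity, ΔL, ΔJ).
Allowed pairs: 1 of 3.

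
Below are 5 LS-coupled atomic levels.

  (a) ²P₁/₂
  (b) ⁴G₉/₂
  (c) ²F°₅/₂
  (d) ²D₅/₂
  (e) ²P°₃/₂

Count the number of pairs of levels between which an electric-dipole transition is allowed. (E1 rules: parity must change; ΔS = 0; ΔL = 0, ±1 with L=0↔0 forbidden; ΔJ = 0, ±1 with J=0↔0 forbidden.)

3

(a)–(b): forbidden (parity, ΔS, ΔL, ΔJ).
(a)–(c): forbidden (ΔL, ΔJ).
(a)–(d): forbidden (parity, ΔJ).
(a)–(e): allowed.
(b)–(c): forbidden (ΔS, ΔJ).
(b)–(d): forbidden (parity, ΔS, ΔL, ΔJ).
(b)–(e): forbidden (ΔS, ΔL, ΔJ).
(c)–(d): allowed.
(c)–(e): forbidden (parity, ΔL).
(d)–(e): allowed.
Allowed pairs: 3 of 10.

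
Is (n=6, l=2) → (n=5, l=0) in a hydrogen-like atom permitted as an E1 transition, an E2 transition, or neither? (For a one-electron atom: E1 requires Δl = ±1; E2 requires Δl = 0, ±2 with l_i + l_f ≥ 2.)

Δl = 0 − 2 = -2; l_i + l_f = 2.
E1 (Δl = ±1): not satisfied.
E2 (Δl = 0,±2, l_i+l_f ≥ 2): satisfied.

E2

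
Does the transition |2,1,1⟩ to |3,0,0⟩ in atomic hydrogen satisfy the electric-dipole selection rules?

allowed

Δl = 0 − 1 = -1; the E1 rule Δl = ±1 is passes.
Δm_l = 0 − (1) = -1. E1 requires Δm_l = 0, ±1: passes.
All E1 selection rules are satisfied.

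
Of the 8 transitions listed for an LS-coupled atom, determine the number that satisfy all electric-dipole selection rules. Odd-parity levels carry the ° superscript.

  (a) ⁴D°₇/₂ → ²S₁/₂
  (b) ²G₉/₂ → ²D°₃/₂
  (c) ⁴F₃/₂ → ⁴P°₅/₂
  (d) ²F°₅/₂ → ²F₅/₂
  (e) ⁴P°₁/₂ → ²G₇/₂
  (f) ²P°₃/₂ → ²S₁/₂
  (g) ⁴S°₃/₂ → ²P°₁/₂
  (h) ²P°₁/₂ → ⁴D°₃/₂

(a) forbidden (ΔS, ΔL, ΔJ fail)
(b) forbidden (ΔL, ΔJ fail)
(c) forbidden (ΔL fails)
(d) allowed
(e) forbidden (ΔS, ΔL, ΔJ fail)
(f) allowed
(g) forbidden (parity, ΔS fail)
(h) forbidden (parity, ΔS fail)
Total allowed: 2 of 8.

2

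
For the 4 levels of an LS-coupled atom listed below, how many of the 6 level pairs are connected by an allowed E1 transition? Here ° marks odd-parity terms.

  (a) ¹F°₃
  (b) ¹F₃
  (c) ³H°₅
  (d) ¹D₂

2

(a)–(b): allowed.
(a)–(c): forbidden (parity, ΔS, ΔL, ΔJ).
(a)–(d): allowed.
(b)–(c): forbidden (ΔS, ΔL, ΔJ).
(b)–(d): forbidden (parity).
(c)–(d): forbidden (ΔS, ΔL, ΔJ).
Allowed pairs: 2 of 6.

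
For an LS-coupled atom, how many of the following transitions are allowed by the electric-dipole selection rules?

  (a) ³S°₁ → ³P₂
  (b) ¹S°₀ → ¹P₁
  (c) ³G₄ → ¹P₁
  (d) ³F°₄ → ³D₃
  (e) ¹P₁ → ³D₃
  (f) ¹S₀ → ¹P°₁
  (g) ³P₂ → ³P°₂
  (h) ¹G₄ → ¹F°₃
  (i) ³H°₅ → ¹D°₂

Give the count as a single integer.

(a) allowed
(b) allowed
(c) forbidden (parity, ΔS, ΔL, ΔJ fail)
(d) allowed
(e) forbidden (parity, ΔS, ΔJ fail)
(f) allowed
(g) allowed
(h) allowed
(i) forbidden (parity, ΔS, ΔL, ΔJ fail)
Total allowed: 6 of 9.

6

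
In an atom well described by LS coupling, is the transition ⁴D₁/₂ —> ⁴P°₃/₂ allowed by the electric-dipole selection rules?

ΔS = 0: S: 3/2 → 3/2 — satisfied.
ΔJ = 0, ±1 (not J=0↔0): J: 1/2 → 3/2, ΔJ = +1 — satisfied.
Parity must change: even → odd — satisfied.
ΔL = 0, ±1 (not L=0↔0): L: 2 → 1, ΔL = -1 — satisfied.
All four E1 rules are satisfied.

allowed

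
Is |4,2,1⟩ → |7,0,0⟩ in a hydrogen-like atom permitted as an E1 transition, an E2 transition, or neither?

Δl = 0 − 2 = -2; l_i + l_f = 2.
Δm_l = -1.
E1 (Δl = ±1, |Δm_l| ≤ 1): not satisfied.
E2 (Δl = 0,±2, l_i+l_f ≥ 2, |Δm_l| ≤ 2): satisfied.

E2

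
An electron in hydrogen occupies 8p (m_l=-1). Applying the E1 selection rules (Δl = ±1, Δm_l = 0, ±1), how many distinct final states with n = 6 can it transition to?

E1 requires Δl = ±1, so l_f ∈ {0, 2}; with 0 ≤ l_f ≤ n_f−1 = 5, the allowed l_f values are {0, 2}.
For l_f = 0: m_f ∈ {m_i−1, m_i, m_i+1} ∩ [−0, 0] = {0} → 1 state.
For l_f = 2: m_f ∈ {m_i−1, m_i, m_i+1} ∩ [−2, 2] = {-2, -1, 0} → 3 states.
Total: 4.

4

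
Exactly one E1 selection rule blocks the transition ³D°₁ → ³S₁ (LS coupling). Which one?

ΔS = 0: S: 1 → 1 — ok.
ΔL = 0, ±1 (not L=0↔0): L: 2 → 0, ΔL = -2 — fails.
Parity must change: odd → even — ok.
ΔJ = 0, ±1 (not J=0↔0): J: 1 → 1, ΔJ = +0 — ok.

the ΔL = 0, ±1 rule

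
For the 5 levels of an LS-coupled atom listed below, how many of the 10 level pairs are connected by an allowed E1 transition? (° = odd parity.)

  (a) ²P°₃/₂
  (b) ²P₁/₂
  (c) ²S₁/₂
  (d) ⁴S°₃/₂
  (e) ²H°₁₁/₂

(a)–(b): allowed.
(a)–(c): allowed.
(a)–(d): forbidden (parity, ΔS).
(a)–(e): forbidden (parity, ΔL, ΔJ).
(b)–(c): forbidden (parity).
(b)–(d): forbidden (ΔS).
(b)–(e): forbidden (ΔL, ΔJ).
(c)–(d): forbidden (ΔS, ΔL).
(c)–(e): forbidden (ΔL, ΔJ).
(d)–(e): forbidden (parity, ΔS, ΔL, ΔJ).
Allowed pairs: 2 of 10.

2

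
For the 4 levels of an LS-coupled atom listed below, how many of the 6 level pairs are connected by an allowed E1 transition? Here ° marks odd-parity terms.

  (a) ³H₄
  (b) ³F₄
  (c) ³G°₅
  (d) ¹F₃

(a)–(b): forbidden (parity, ΔL).
(a)–(c): allowed.
(a)–(d): forbidden (parity, ΔS, ΔL).
(b)–(c): allowed.
(b)–(d): forbidden (parity, ΔS).
(c)–(d): forbidden (ΔS, ΔJ).
Allowed pairs: 2 of 6.

2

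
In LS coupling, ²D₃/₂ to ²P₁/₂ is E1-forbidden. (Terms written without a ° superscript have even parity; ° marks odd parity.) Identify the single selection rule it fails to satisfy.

parity

Reading off the term symbols: S 1/2→1/2, L 2→1, J 3/2→1/2, parity even→even.
Parity must change: even → even — violated.
ΔS = 0: S: 1/2 → 1/2 — satisfied.
ΔL = 0, ±1 (not L=0↔0): L: 2 → 1, ΔL = -1 — satisfied.
ΔJ = 0, ±1 (not J=0↔0): J: 3/2 → 1/2, ΔJ = -1 — satisfied.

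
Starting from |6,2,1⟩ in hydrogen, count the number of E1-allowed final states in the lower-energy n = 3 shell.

E1 requires Δl = ±1, so l_f ∈ {1, 3}; with 0 ≤ l_f ≤ n_f−1 = 2, the allowed l_f values are {1}.
For l_f = 1: m_f ∈ {m_i−1, m_i, m_i+1} ∩ [−1, 1] = {0, 1} → 2 states.
Total: 2.

2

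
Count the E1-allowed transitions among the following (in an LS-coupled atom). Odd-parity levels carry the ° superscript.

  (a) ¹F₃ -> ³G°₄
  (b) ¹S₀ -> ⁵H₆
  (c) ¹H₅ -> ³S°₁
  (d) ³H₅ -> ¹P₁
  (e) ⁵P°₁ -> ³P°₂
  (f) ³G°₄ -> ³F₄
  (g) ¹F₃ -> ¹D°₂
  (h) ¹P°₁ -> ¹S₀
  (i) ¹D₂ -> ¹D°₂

(a) forbidden (ΔS fails)
(b) forbidden (parity, ΔS, ΔL, ΔJ fail)
(c) forbidden (ΔS, ΔL, ΔJ fail)
(d) forbidden (parity, ΔS, ΔL, ΔJ fail)
(e) forbidden (parity, ΔS fail)
(f) allowed
(g) allowed
(h) allowed
(i) allowed
Total allowed: 4 of 9.

4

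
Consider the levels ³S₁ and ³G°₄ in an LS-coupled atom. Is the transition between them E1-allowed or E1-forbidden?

Parity must change: even → odd — ✓.
ΔS = 0: S: 1 → 1 — ✓.
ΔL = 0, ±1 (not L=0↔0): L: 0 → 4, ΔL = +4 — ✗.
ΔJ = 0, ±1 (not J=0↔0): J: 1 → 4, ΔJ = +3 — ✗.
Rule(s) violated: ΔL, ΔJ.

forbidden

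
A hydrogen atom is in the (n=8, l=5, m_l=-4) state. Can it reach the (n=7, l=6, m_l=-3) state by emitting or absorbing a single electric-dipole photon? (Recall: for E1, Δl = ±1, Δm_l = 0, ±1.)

allowed

Initial l = 5, final l = 6, so Δl = +1. E1 requires Δl = ±1: passes.
Δm_l = -3 − (-4) = +1. E1 requires Δm_l = 0, ±1: passes.
All E1 selection rules are satisfied.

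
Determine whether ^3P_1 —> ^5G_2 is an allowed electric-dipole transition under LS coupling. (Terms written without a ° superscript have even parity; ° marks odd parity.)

forbidden

Reading off the term symbols: S 1→2, L 1→4, J 1→2, parity even→even.
Parity must change: even → even — ✗.
ΔS = 0: S: 1 → 2 — ✗.
ΔL = 0, ±1 (not L=0↔0): L: 1 → 4, ΔL = +3 — ✗.
ΔJ = 0, ±1 (not J=0↔0): J: 1 → 2, ΔJ = +1 — ✓.
Rule(s) violated: parity, ΔS, ΔL.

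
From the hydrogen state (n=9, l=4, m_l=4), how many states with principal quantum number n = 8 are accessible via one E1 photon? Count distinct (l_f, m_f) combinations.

E1 requires Δl = ±1, so l_f ∈ {3, 5}; with 0 ≤ l_f ≤ n_f−1 = 7, the allowed l_f values are {3, 5}.
For l_f = 3: m_f ∈ {m_i−1, m_i, m_i+1} ∩ [−3, 3] = {3} → 1 state.
For l_f = 5: m_f ∈ {m_i−1, m_i, m_i+1} ∩ [−5, 5] = {3, 4, 5} → 3 states.
Total: 4.

4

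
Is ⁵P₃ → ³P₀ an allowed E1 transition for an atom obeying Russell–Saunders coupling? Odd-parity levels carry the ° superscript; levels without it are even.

Initial level: S=2, L=1, J=3, parity even. Final level: S=1, L=1, J=0, parity even.
ΔJ = 0, ±1 (not J=0↔0): J: 3 → 0, ΔJ = -3 — fails.
ΔS = 0: S: 2 → 1 — fails.
ΔL = 0, ±1 (not L=0↔0): L: 1 → 1, ΔL = +0 — ok.
Parity must change: even → even — fails.
Rule(s) violated: parity, ΔS, ΔJ.

forbidden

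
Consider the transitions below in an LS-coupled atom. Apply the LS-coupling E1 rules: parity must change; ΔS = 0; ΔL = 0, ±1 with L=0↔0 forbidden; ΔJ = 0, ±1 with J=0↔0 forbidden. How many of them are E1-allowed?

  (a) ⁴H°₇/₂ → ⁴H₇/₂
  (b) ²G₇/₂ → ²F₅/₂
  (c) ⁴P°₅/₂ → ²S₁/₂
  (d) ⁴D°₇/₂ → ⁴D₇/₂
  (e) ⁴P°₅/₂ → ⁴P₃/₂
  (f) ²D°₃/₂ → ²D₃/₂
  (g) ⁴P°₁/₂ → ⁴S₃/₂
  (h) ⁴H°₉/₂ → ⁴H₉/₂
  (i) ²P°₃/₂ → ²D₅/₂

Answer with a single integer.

(a) allowed
(b) forbidden (parity fails)
(c) forbidden (ΔS, ΔJ fail)
(d) allowed
(e) allowed
(f) allowed
(g) allowed
(h) allowed
(i) allowed
Total allowed: 7 of 9.

7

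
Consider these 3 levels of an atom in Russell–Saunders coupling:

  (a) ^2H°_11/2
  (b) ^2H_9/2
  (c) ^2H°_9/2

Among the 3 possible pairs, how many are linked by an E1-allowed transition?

2

(a)–(b): allowed.
(a)–(c): forbidden (parity).
(b)–(c): allowed.
Allowed pairs: 2 of 3.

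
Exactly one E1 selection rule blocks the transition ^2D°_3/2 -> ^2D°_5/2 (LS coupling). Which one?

parity

Reading off the term symbols: S 1/2→1/2, L 2→2, J 3/2→5/2, parity odd→odd.
ΔL = 0, ±1 (not L=0↔0): L: 2 → 2, ΔL = +0 — satisfied.
Parity must change: odd → odd — violated.
ΔS = 0: S: 1/2 → 1/2 — satisfied.
ΔJ = 0, ±1 (not J=0↔0): J: 3/2 → 5/2, ΔJ = +1 — satisfied.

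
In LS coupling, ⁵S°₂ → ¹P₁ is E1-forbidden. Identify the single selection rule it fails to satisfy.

the ΔS = 0 rule

Parity must change: odd → even — passes.
ΔS = 0: S: 2 → 0 — fails.
ΔL = 0, ±1 (not L=0↔0): L: 0 → 1, ΔL = +1 — passes.
ΔJ = 0, ±1 (not J=0↔0): J: 2 → 1, ΔJ = -1 — passes.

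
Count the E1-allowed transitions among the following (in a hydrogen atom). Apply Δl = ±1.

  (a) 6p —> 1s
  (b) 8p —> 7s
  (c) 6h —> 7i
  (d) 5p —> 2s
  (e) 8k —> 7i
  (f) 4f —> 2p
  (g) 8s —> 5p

6

(a) allowed
(b) allowed
(c) allowed
(d) allowed
(e) allowed
(f) forbidden — Δl = -2 (E1 requires Δl = ±1)
(g) allowed
Total allowed: 6 of 7.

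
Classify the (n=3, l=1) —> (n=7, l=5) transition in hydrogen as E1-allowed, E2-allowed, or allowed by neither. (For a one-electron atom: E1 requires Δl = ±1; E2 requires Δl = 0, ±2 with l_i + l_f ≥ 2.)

neither

Δl = 5 − 1 = +4; l_i + l_f = 6.
E1 (Δl = ±1): not satisfied.
E2 (Δl = 0,±2, l_i+l_f ≥ 2): not satisfied.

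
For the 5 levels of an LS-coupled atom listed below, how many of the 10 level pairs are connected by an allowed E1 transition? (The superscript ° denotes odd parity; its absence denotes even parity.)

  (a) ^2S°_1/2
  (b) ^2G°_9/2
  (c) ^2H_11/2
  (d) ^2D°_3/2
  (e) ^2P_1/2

3

(a)–(b): forbidden (parity, ΔL, ΔJ).
(a)–(c): forbidden (ΔL, ΔJ).
(a)–(d): forbidden (parity, ΔL).
(a)–(e): allowed.
(b)–(c): allowed.
(b)–(d): forbidden (parity, ΔL, ΔJ).
(b)–(e): forbidden (ΔL, ΔJ).
(c)–(d): forbidden (ΔL, ΔJ).
(c)–(e): forbidden (parity, ΔL, ΔJ).
(d)–(e): allowed.
Allowed pairs: 3 of 10.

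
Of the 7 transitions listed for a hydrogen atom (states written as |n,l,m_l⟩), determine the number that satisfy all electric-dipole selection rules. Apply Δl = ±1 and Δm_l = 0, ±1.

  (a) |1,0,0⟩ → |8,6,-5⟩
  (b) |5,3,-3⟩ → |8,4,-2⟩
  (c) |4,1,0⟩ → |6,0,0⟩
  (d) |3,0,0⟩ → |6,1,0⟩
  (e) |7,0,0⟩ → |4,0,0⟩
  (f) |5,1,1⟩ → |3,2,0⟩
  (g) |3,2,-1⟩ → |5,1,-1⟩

(a) forbidden — Δl = +6 (E1 requires Δl = ±1); Δm_l = -5 (E1 requires Δm_l = 0, ±1)
(b) allowed
(c) allowed
(d) allowed
(e) forbidden — Δl = +0 (E1 requires Δl = ±1)
(f) allowed
(g) allowed
Total allowed: 5 of 7.

5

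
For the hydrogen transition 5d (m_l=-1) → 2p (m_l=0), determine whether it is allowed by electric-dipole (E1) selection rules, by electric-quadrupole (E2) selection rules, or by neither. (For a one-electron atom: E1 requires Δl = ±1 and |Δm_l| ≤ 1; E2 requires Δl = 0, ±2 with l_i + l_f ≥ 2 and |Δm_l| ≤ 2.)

Δl = 1 − 2 = -1; l_i + l_f = 3.
Δm_l = +1.
E1 (Δl = ±1, |Δm_l| ≤ 1): satisfied.
E2 (Δl = 0,±2, l_i+l_f ≥ 2, |Δm_l| ≤ 2): not satisfied.

E1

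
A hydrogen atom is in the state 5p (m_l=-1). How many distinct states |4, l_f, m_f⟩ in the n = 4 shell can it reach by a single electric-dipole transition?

E1 requires Δl = ±1, so l_f ∈ {0, 2}; with 0 ≤ l_f ≤ n_f−1 = 3, the allowed l_f values are {0, 2}.
For l_f = 0: m_f ∈ {m_i−1, m_i, m_i+1} ∩ [−0, 0] = {0} → 1 state.
For l_f = 2: m_f ∈ {m_i−1, m_i, m_i+1} ∩ [−2, 2] = {-2, -1, 0} → 3 states.
Total: 4.

4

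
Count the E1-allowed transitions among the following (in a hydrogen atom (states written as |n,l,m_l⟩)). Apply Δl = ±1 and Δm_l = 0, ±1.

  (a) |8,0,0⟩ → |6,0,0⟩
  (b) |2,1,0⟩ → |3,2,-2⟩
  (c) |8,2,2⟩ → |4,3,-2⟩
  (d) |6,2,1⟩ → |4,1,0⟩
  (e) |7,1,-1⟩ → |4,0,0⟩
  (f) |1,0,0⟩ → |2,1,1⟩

3

(a) forbidden — Δl = +0 (E1 requires Δl = ±1)
(b) forbidden — Δm_l = -2 (E1 requires Δm_l = 0, ±1)
(c) forbidden — Δm_l = -4 (E1 requires Δm_l = 0, ±1)
(d) allowed
(e) allowed
(f) allowed
Total allowed: 3 of 6.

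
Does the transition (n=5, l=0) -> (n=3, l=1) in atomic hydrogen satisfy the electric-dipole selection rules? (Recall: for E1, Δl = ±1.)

Initial l = 0, final l = 1, so Δl = +1. E1 requires Δl = ±1: ok.
All E1 selection rules are satisfied.

allowed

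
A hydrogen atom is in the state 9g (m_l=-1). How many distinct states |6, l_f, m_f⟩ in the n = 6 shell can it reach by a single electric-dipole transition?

6

E1 requires Δl = ±1, so l_f ∈ {3, 5}; with 0 ≤ l_f ≤ n_f−1 = 5, the allowed l_f values are {3, 5}.
For l_f = 3: m_f ∈ {m_i−1, m_i, m_i+1} ∩ [−3, 3] = {-2, -1, 0} → 3 states.
For l_f = 5: m_f ∈ {m_i−1, m_i, m_i+1} ∩ [−5, 5] = {-2, -1, 0} → 3 states.
Total: 6.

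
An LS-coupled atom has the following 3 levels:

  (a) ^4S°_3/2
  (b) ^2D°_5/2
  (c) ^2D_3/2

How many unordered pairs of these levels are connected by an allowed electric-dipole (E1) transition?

1

(a)–(b): forbidden (parity, ΔS, ΔL).
(a)–(c): forbidden (ΔS, ΔL).
(b)–(c): allowed.
Allowed pairs: 1 of 3.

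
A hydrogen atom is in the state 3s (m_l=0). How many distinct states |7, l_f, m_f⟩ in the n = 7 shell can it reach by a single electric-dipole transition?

3

E1 requires Δl = ±1, so l_f ∈ {-1, 1}; with 0 ≤ l_f ≤ n_f−1 = 6, the allowed l_f values are {1}.
For l_f = 1: m_f ∈ {m_i−1, m_i, m_i+1} ∩ [−1, 1] = {-1, 0, 1} → 3 states.
Total: 3.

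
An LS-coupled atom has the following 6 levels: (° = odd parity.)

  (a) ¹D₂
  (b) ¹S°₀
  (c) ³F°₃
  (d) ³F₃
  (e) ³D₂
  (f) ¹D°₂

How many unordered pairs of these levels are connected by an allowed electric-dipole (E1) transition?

3

(a)–(b): forbidden (ΔL, ΔJ).
(a)–(c): forbidden (ΔS).
(a)–(d): forbidden (parity, ΔS).
(a)–(e): forbidden (parity, ΔS).
(a)–(f): allowed.
(b)–(c): forbidden (parity, ΔS, ΔL, ΔJ).
(b)–(d): forbidden (ΔS, ΔL, ΔJ).
(b)–(e): forbidden (ΔS, ΔL, ΔJ).
(b)–(f): forbidden (parity, ΔL, ΔJ).
(c)–(d): allowed.
(c)–(e): allowed.
(c)–(f): forbidden (parity, ΔS).
(d)–(e): forbidden (parity).
(d)–(f): forbidden (ΔS).
(e)–(f): forbidden (ΔS).
Allowed pairs: 3 of 15.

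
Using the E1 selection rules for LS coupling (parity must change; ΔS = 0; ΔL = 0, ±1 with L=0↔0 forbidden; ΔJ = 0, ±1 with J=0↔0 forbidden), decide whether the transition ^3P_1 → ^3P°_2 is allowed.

Initial level: S=1, L=1, J=1, parity even. Final level: S=1, L=1, J=2, parity odd.
Parity must change: even → odd — satisfied.
ΔS = 0: S: 1 → 1 — satisfied.
ΔL = 0, ±1 (not L=0↔0): L: 1 → 1, ΔL = +0 — satisfied.
ΔJ = 0, ±1 (not J=0↔0): J: 1 → 2, ΔJ = +1 — satisfied.
All four E1 rules are satisfied.

allowed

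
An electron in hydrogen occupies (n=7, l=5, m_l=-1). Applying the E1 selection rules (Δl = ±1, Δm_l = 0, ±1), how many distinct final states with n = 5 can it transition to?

3

E1 requires Δl = ±1, so l_f ∈ {4, 6}; with 0 ≤ l_f ≤ n_f−1 = 4, the allowed l_f values are {4}.
For l_f = 4: m_f ∈ {m_i−1, m_i, m_i+1} ∩ [−4, 4] = {-2, -1, 0} → 3 states.
Total: 3.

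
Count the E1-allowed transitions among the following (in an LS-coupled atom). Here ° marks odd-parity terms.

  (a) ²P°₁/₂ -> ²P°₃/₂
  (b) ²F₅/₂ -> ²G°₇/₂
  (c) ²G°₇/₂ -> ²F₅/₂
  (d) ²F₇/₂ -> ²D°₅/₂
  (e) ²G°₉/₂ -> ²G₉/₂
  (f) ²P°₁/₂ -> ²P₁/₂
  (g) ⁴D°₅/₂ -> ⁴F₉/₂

5

(a) forbidden (parity fails)
(b) allowed
(c) allowed
(d) allowed
(e) allowed
(f) allowed
(g) forbidden (ΔJ fails)
Total allowed: 5 of 7.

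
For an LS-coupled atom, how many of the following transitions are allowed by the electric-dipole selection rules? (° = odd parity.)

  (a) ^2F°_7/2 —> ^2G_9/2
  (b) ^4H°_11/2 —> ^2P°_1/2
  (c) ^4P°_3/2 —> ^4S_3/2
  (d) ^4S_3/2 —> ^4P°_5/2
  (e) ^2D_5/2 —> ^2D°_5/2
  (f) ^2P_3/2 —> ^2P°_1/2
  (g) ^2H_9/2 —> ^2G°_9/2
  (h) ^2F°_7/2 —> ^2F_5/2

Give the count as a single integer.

(a) allowed
(b) forbidden (parity, ΔS, ΔL, ΔJ fail)
(c) allowed
(d) allowed
(e) allowed
(f) allowed
(g) allowed
(h) allowed
Total allowed: 7 of 8.

7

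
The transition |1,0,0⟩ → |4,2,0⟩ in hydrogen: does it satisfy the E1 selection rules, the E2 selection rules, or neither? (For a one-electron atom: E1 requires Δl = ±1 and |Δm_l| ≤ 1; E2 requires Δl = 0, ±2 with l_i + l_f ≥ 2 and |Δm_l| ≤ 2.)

Δl = 2 − 0 = +2; l_i + l_f = 2.
Δm_l = +0.
E1 (Δl = ±1, |Δm_l| ≤ 1): not satisfied.
E2 (Δl = 0,±2, l_i+l_f ≥ 2, |Δm_l| ≤ 2): satisfied.

E2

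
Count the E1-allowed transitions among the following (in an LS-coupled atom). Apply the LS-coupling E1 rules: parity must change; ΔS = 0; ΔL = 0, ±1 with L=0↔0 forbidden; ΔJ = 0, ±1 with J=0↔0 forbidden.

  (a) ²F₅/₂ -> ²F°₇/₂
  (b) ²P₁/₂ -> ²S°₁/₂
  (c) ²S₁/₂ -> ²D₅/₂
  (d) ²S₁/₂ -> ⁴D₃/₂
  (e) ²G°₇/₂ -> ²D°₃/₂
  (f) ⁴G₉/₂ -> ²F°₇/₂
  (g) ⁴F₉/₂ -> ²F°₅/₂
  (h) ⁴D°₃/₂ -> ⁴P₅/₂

3

(a) allowed
(b) allowed
(c) forbidden (parity, ΔL, ΔJ fail)
(d) forbidden (parity, ΔS, ΔL fail)
(e) forbidden (parity, ΔL, ΔJ fail)
(f) forbidden (ΔS fails)
(g) forbidden (ΔS, ΔJ fail)
(h) allowed
Total allowed: 3 of 8.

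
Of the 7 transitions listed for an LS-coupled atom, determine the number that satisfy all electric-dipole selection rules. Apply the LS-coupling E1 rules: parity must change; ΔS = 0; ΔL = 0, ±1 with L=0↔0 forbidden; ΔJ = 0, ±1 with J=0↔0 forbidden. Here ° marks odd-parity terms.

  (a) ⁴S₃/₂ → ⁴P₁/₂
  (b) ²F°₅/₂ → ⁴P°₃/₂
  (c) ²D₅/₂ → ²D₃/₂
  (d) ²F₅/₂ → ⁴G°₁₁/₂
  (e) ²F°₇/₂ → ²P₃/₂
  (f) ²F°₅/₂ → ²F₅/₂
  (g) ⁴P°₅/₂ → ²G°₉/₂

1

(a) forbidden (parity fails)
(b) forbidden (parity, ΔS, ΔL fail)
(c) forbidden (parity fails)
(d) forbidden (ΔS, ΔJ fail)
(e) forbidden (ΔL, ΔJ fail)
(f) allowed
(g) forbidden (parity, ΔS, ΔL, ΔJ fail)
Total allowed: 1 of 7.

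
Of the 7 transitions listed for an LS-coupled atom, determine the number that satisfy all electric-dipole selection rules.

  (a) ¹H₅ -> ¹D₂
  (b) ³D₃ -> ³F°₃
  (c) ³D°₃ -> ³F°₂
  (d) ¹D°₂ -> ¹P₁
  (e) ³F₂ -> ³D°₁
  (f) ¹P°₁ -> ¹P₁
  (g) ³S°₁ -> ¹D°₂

(a) forbidden (parity, ΔL, ΔJ fail)
(b) allowed
(c) forbidden (parity fails)
(d) allowed
(e) allowed
(f) allowed
(g) forbidden (parity, ΔS, ΔL fail)
Total allowed: 4 of 7.

4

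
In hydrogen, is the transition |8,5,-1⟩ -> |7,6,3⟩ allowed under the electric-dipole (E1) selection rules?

forbidden

Δl = 6 − 5 = +1; the E1 rule Δl = ±1 is ✓.
Δm_l = 3 − (-1) = +4. E1 requires Δm_l = 0, ±1: ✗.
The transition is electric-dipole forbidden.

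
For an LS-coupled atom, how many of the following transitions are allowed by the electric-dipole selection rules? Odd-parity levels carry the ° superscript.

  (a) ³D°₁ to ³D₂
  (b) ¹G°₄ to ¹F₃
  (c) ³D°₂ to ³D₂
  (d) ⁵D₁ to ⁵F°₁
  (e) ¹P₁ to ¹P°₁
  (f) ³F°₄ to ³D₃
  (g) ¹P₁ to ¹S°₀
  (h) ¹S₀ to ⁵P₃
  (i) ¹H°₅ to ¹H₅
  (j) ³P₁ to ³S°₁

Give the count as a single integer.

9

(a) allowed
(b) allowed
(c) allowed
(d) allowed
(e) allowed
(f) allowed
(g) allowed
(h) forbidden (parity, ΔS, ΔJ fail)
(i) allowed
(j) allowed
Total allowed: 9 of 10.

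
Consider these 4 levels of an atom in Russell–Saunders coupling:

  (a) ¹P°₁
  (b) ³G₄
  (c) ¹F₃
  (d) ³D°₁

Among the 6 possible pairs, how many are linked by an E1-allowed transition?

0

(a)–(b): forbidden (ΔS, ΔL, ΔJ).
(a)–(c): forbidden (ΔL, ΔJ).
(a)–(d): forbidden (parity, ΔS).
(b)–(c): forbidden (parity, ΔS).
(b)–(d): forbidden (ΔL, ΔJ).
(c)–(d): forbidden (ΔS, ΔJ).
Allowed pairs: 0 of 6.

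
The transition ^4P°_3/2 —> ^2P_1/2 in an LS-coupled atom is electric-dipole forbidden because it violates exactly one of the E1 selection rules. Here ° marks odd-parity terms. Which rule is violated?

Parity must change: odd → even — ✓.
ΔS = 0: S: 3/2 → 1/2 — ✗.
ΔL = 0, ±1 (not L=0↔0): L: 1 → 1, ΔL = +0 — ✓.
ΔJ = 0, ±1 (not J=0↔0): J: 3/2 → 1/2, ΔJ = -1 — ✓.

the ΔS = 0 rule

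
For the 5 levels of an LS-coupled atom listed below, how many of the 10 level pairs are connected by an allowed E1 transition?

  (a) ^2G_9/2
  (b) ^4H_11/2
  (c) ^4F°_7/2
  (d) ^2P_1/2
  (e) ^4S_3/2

0

(a)–(b): forbidden (parity, ΔS).
(a)–(c): forbidden (ΔS).
(a)–(d): forbidden (parity, ΔL, ΔJ).
(a)–(e): forbidden (parity, ΔS, ΔL, ΔJ).
(b)–(c): forbidden (ΔL, ΔJ).
(b)–(d): forbidden (parity, ΔS, ΔL, ΔJ).
(b)–(e): forbidden (parity, ΔL, ΔJ).
(c)–(d): forbidden (ΔS, ΔL, ΔJ).
(c)–(e): forbidden (ΔL, ΔJ).
(d)–(e): forbidden (parity, ΔS).
Allowed pairs: 0 of 10.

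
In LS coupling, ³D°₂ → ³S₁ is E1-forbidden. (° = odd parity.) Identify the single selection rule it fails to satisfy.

ΔL = 0, ±1 (not L=0↔0): L: 2 → 0, ΔL = -2 — fails.
ΔS = 0: S: 1 → 1 — ok.
ΔJ = 0, ±1 (not J=0↔0): J: 2 → 1, ΔJ = -1 — ok.
Parity must change: odd → even — ok.

the ΔL = 0, ±1 rule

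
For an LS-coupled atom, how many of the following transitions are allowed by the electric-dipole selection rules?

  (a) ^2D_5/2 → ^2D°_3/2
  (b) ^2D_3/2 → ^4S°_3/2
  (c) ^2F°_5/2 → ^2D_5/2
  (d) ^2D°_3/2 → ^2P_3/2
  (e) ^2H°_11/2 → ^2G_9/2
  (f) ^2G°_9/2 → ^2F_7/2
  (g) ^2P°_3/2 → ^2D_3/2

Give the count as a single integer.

(a) allowed
(b) forbidden (ΔS, ΔL fail)
(c) allowed
(d) allowed
(e) allowed
(f) allowed
(g) allowed
Total allowed: 6 of 7.

6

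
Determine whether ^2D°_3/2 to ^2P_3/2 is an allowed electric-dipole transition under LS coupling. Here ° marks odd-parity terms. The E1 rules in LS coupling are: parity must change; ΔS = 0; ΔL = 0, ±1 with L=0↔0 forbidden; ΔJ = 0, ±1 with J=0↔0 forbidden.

Parity must change: odd → even — ok.
ΔS = 0: S: 1/2 → 1/2 — ok.
ΔL = 0, ±1 (not L=0↔0): L: 2 → 1, ΔL = -1 — ok.
ΔJ = 0, ±1 (not J=0↔0): J: 3/2 → 3/2, ΔJ = +0 — ok.
All four E1 rules are satisfied.

allowed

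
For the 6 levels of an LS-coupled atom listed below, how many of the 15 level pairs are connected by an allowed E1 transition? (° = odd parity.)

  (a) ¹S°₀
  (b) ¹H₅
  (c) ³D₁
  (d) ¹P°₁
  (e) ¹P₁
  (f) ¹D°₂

3

(a)–(b): forbidden (ΔL, ΔJ).
(a)–(c): forbidden (ΔS, ΔL).
(a)–(d): forbidden (parity).
(a)–(e): allowed.
(a)–(f): forbidden (parity, ΔL, ΔJ).
(b)–(c): forbidden (parity, ΔS, ΔL, ΔJ).
(b)–(d): forbidden (ΔL, ΔJ).
(b)–(e): forbidden (parity, ΔL, ΔJ).
(b)–(f): forbidden (ΔL, ΔJ).
(c)–(d): forbidden (ΔS).
(c)–(e): forbidden (parity, ΔS).
(c)–(f): forbidden (ΔS).
(d)–(e): allowed.
(d)–(f): forbidden (parity).
(e)–(f): allowed.
Allowed pairs: 3 of 15.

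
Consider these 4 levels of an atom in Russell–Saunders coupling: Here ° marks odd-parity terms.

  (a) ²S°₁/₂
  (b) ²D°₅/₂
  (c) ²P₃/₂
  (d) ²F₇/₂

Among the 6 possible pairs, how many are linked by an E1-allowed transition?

(a)–(b): forbidden (parity, ΔL, ΔJ).
(a)–(c): allowed.
(a)–(d): forbidden (ΔL, ΔJ).
(b)–(c): allowed.
(b)–(d): allowed.
(c)–(d): forbidden (parity, ΔL, ΔJ).
Allowed pairs: 3 of 6.

3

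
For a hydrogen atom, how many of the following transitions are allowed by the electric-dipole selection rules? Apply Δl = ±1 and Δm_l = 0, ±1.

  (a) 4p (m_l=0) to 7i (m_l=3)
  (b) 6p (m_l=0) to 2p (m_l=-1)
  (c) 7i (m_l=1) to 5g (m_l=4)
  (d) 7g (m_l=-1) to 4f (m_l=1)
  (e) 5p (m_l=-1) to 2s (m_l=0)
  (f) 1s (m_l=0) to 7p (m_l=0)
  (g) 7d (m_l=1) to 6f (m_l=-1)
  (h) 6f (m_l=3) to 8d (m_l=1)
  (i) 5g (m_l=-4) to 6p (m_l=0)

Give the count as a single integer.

2

(a) forbidden — Δl = +5 (E1 requires Δl = ±1); Δm_l = +3 (E1 requires Δm_l = 0, ±1)
(b) forbidden — Δl = +0 (E1 requires Δl = ±1)
(c) forbidden — Δl = -2 (E1 requires Δl = ±1); Δm_l = +3 (E1 requires Δm_l = 0, ±1)
(d) forbidden — Δm_l = +2 (E1 requires Δm_l = 0, ±1)
(e) allowed
(f) allowed
(g) forbidden — Δm_l = -2 (E1 requires Δm_l = 0, ±1)
(h) forbidden — Δm_l = -2 (E1 requires Δm_l = 0, ±1)
(i) forbidden — Δl = -3 (E1 requires Δl = ±1); Δm_l = +4 (E1 requires Δm_l = 0, ±1)
Total allowed: 2 of 9.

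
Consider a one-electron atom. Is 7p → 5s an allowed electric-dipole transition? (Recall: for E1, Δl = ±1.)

l: 1 → 0 (Δl = -1). Δl = ±1 passes.
All E1 selection rules are satisfied.

allowed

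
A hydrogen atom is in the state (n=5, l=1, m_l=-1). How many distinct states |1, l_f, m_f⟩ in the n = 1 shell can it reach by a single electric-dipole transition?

E1 requires Δl = ±1, so l_f ∈ {0, 2}; with 0 ≤ l_f ≤ n_f−1 = 0, the allowed l_f values are {0}.
For l_f = 0: m_f ∈ {m_i−1, m_i, m_i+1} ∩ [−0, 0] = {0} → 1 state.
Total: 1.

1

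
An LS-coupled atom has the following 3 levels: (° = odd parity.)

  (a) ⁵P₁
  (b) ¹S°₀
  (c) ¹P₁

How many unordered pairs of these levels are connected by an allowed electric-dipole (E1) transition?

(a)–(b): forbidden (ΔS).
(a)–(c): forbidden (parity, ΔS).
(b)–(c): allowed.
Allowed pairs: 1 of 3.

1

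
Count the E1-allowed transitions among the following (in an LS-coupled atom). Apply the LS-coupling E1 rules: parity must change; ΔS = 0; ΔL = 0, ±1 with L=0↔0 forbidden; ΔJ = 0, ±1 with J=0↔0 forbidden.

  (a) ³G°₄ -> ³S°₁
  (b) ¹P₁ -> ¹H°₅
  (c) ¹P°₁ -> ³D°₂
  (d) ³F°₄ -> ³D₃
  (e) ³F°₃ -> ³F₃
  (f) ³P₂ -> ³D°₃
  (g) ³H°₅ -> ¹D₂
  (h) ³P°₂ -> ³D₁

(a) forbidden (parity, ΔL, ΔJ fail)
(b) forbidden (ΔL, ΔJ fail)
(c) forbidden (parity, ΔS fail)
(d) allowed
(e) allowed
(f) allowed
(g) forbidden (ΔS, ΔL, ΔJ fail)
(h) allowed
Total allowed: 4 of 8.

4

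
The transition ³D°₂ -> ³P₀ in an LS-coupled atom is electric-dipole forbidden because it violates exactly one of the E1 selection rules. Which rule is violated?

Reading off the term symbols: S 1→1, L 2→1, J 2→0, parity odd→even.
Parity must change: odd → even — ✓.
ΔS = 0: S: 1 → 1 — ✓.
ΔL = 0, ±1 (not L=0↔0): L: 2 → 1, ΔL = -1 — ✓.
ΔJ = 0, ±1 (not J=0↔0): J: 2 → 0, ΔJ = -2 — ✗.

the ΔJ = 0, ±1 rule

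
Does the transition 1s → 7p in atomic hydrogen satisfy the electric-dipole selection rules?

l: 0 → 1 (Δl = +1). Δl = ±1 passes.
All E1 selection rules are satisfied.

allowed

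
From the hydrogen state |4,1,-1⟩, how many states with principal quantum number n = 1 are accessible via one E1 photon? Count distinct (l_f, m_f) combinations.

E1 requires Δl = ±1, so l_f ∈ {0, 2}; with 0 ≤ l_f ≤ n_f−1 = 0, the allowed l_f values are {0}.
For l_f = 0: m_f ∈ {m_i−1, m_i, m_i+1} ∩ [−0, 0] = {0} → 1 state.
Total: 1.

1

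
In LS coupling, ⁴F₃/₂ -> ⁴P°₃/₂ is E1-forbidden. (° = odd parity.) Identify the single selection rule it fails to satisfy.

Reading off the term symbols: S 3/2→3/2, L 3→1, J 3/2→3/2, parity even→odd.
ΔJ = 0, ±1 (not J=0↔0): J: 3/2 → 3/2, ΔJ = +0 — ok.
ΔS = 0: S: 3/2 → 3/2 — ok.
ΔL = 0, ±1 (not L=0↔0): L: 3 → 1, ΔL = -2 — fails.
Parity must change: even → odd — ok.

the ΔL = 0, ±1 rule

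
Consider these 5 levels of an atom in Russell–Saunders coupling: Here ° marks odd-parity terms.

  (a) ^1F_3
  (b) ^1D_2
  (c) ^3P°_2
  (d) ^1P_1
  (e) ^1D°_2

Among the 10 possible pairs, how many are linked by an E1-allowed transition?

(a)–(b): forbidden (parity).
(a)–(c): forbidden (ΔS, ΔL).
(a)–(d): forbidden (parity, ΔL, ΔJ).
(a)–(e): allowed.
(b)–(c): forbidden (ΔS).
(b)–(d): forbidden (parity).
(b)–(e): allowed.
(c)–(d): forbidden (ΔS).
(c)–(e): forbidden (parity, ΔS).
(d)–(e): allowed.
Allowed pairs: 3 of 10.

3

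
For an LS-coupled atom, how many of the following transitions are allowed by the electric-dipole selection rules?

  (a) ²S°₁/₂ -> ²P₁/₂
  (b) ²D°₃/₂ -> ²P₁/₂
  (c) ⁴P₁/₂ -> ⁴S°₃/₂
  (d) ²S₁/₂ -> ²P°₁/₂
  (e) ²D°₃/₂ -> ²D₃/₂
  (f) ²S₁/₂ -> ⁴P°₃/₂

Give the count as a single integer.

(a) allowed
(b) allowed
(c) allowed
(d) allowed
(e) allowed
(f) forbidden (ΔS fails)
Total allowed: 5 of 6.

5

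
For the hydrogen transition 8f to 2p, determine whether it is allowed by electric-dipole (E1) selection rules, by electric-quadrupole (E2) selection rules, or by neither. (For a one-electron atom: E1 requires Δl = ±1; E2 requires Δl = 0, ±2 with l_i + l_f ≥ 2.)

Δl = 1 − 3 = -2; l_i + l_f = 4.
E1 (Δl = ±1): not satisfied.
E2 (Δl = 0,±2, l_i+l_f ≥ 2): satisfied.

E2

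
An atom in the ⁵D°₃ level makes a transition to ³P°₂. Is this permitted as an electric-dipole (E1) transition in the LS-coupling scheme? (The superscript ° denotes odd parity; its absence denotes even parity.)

ΔJ = 0, ±1 (not J=0↔0): J: 3 → 2, ΔJ = -1 — passes.
ΔL = 0, ±1 (not L=0↔0): L: 2 → 1, ΔL = -1 — passes.
Parity must change: odd → odd — fails.
ΔS = 0: S: 2 → 1 — fails.
Rule(s) violated: parity, ΔS.

forbidden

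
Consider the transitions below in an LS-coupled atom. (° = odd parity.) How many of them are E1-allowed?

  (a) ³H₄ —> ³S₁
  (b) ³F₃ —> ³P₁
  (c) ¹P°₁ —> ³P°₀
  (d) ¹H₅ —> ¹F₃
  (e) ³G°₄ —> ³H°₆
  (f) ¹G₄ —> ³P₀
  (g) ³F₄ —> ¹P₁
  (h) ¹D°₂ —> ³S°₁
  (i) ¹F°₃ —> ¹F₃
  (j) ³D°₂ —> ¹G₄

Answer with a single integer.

(a) forbidden (parity, ΔL, ΔJ fail)
(b) forbidden (parity, ΔL, ΔJ fail)
(c) forbidden (parity, ΔS fail)
(d) forbidden (parity, ΔL, ΔJ fail)
(e) forbidden (parity, ΔJ fail)
(f) forbidden (parity, ΔS, ΔL, ΔJ fail)
(g) forbidden (parity, ΔS, ΔL, ΔJ fail)
(h) forbidden (parity, ΔS, ΔL fail)
(i) allowed
(j) forbidden (ΔS, ΔL, ΔJ fail)
Total allowed: 1 of 10.

1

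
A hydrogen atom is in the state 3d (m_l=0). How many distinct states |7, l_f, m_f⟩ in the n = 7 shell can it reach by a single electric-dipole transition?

6

E1 requires Δl = ±1, so l_f ∈ {1, 3}; with 0 ≤ l_f ≤ n_f−1 = 6, the allowed l_f values are {1, 3}.
For l_f = 1: m_f ∈ {m_i−1, m_i, m_i+1} ∩ [−1, 1] = {-1, 0, 1} → 3 states.
For l_f = 3: m_f ∈ {m_i−1, m_i, m_i+1} ∩ [−3, 3] = {-1, 0, 1} → 3 states.
Total: 6.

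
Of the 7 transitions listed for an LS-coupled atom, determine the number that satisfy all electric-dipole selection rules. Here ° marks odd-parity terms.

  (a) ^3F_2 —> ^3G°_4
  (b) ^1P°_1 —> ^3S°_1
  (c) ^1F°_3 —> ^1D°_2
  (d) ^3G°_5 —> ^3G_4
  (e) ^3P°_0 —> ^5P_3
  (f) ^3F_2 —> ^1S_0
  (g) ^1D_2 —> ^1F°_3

(a) forbidden (ΔJ fails)
(b) forbidden (parity, ΔS fail)
(c) forbidden (parity fails)
(d) allowed
(e) forbidden (ΔS, ΔJ fail)
(f) forbidden (parity, ΔS, ΔL, ΔJ fail)
(g) allowed
Total allowed: 2 of 7.

2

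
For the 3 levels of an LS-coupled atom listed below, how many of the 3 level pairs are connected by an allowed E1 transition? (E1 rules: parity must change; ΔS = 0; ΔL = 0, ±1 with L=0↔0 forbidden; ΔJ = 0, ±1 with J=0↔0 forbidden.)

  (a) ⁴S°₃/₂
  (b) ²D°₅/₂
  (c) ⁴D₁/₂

(a)–(b): forbidden (parity, ΔS, ΔL).
(a)–(c): forbidden (ΔL).
(b)–(c): forbidden (ΔS, ΔJ).
Allowed pairs: 0 of 3.

0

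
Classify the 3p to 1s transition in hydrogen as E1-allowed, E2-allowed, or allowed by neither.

Δl = 0 − 1 = -1; l_i + l_f = 1.
E1 (Δl = ±1): satisfied.
E2 (Δl = 0,±2, l_i+l_f ≥ 2): not satisfied.

E1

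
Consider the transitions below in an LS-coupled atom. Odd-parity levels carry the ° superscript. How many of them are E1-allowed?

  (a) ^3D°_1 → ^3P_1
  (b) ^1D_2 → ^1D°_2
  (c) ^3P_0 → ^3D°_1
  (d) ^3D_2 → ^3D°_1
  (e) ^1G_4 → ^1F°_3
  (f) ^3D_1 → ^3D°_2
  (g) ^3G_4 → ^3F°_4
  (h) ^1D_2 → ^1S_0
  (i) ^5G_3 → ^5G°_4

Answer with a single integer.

8

(a) allowed
(b) allowed
(c) allowed
(d) allowed
(e) allowed
(f) allowed
(g) allowed
(h) forbidden (parity, ΔL, ΔJ fail)
(i) allowed
Total allowed: 8 of 9.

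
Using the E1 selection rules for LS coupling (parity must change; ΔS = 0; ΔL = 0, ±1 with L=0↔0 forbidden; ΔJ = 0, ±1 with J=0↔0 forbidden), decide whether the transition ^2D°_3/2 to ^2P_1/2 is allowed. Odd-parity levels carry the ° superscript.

allowed

Parity must change: odd → even — ok.
ΔS = 0: S: 1/2 → 1/2 — ok.
ΔL = 0, ±1 (not L=0↔0): L: 2 → 1, ΔL = -1 — ok.
ΔJ = 0, ±1 (not J=0↔0): J: 3/2 → 1/2, ΔJ = -1 — ok.
All four E1 rules are satisfied.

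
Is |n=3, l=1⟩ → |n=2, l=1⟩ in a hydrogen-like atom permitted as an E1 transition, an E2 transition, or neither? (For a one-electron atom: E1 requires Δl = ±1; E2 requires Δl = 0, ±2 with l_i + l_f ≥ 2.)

E2

Δl = 1 − 1 = +0; l_i + l_f = 2.
E1 (Δl = ±1): not satisfied.
E2 (Δl = 0,±2, l_i+l_f ≥ 2): satisfied.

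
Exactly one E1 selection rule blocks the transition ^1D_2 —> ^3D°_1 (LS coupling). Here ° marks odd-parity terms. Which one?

the ΔS = 0 rule

Reading off the term symbols: S 0→1, L 2→2, J 2→1, parity even→odd.
Parity must change: even → odd — satisfied.
ΔS = 0: S: 0 → 1 — violated.
ΔL = 0, ±1 (not L=0↔0): L: 2 → 2, ΔL = +0 — satisfied.
ΔJ = 0, ±1 (not J=0↔0): J: 2 → 1, ΔJ = -1 — satisfied.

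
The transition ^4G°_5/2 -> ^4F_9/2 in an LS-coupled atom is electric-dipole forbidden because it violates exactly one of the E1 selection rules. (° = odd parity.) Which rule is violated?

Parity must change: odd → even — passes.
ΔS = 0: S: 3/2 → 3/2 — passes.
ΔL = 0, ±1 (not L=0↔0): L: 4 → 3, ΔL = -1 — passes.
ΔJ = 0, ±1 (not J=0↔0): J: 5/2 → 9/2, ΔJ = +2 — fails.

the ΔJ = 0, ±1 rule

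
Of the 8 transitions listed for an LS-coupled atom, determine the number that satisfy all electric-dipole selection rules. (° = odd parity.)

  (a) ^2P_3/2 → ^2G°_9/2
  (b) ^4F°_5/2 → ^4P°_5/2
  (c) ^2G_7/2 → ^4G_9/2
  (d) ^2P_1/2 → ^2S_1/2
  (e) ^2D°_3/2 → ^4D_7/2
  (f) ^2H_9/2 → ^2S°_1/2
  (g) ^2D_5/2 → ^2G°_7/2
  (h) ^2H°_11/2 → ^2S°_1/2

(a) forbidden (ΔL, ΔJ fail)
(b) forbidden (parity, ΔL fail)
(c) forbidden (parity, ΔS fail)
(d) forbidden (parity fails)
(e) forbidden (ΔS, ΔJ fail)
(f) forbidden (ΔL, ΔJ fail)
(g) forbidden (ΔL fails)
(h) forbidden (parity, ΔL, ΔJ fail)
Total allowed: 0 of 8.

0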